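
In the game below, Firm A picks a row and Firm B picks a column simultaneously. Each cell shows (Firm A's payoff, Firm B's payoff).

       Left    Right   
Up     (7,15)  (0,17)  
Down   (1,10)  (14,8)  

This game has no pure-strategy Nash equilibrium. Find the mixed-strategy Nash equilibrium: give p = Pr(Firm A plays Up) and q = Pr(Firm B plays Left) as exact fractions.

Each player's mixing probability is pinned down by making the *other* player indifferent.
Firm B indifferent between Left and Right: p·15 + (1−p)·10 = p·17 + (1−p)·8 ⟹ 10 + 5p = 8 + 9p ⟹ p = 1/2.
Firm A indifferent between Up and Down: q·7 + (1−q)·0 = q·1 + (1−q)·14 ⟹ 0 + 7q = 14 + (-13)q ⟹ q = 7/10.

p = 1/2, q = 7/10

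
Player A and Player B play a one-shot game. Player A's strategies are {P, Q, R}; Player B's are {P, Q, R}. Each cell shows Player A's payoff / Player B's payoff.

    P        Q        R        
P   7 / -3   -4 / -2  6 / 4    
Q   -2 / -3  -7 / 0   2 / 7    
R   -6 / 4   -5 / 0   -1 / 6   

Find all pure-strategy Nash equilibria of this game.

Check mutual best responses: a cell is a NE iff neither player can gain by unilaterally deviating.
Player A's best responses — vs P: P (payoff 7); vs Q: P (payoff -4); vs R: P (payoff 6).
Player B's best responses — vs P: R (payoff 4); vs Q: R (payoff 7); vs R: R (payoff 6).
The only mutual best response is (P, R); neither player gains by switching there.

(P, R)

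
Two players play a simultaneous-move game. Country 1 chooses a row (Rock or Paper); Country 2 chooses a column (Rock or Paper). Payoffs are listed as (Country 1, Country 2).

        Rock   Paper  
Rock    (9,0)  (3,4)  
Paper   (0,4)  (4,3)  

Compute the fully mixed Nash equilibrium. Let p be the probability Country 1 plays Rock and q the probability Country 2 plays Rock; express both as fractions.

p = 1/5, q = 1/10

Each player's mixing probability is pinned down by making the *other* player indifferent.
Country 2 indifferent between Rock and Paper: p·0 + (1−p)·4 = p·4 + (1−p)·3 ⟹ 4 + (-4)p = 3 + 1p ⟹ p = 1/5.
Country 1 indifferent between Rock and Paper: q·9 + (1−q)·3 = q·0 + (1−q)·4 ⟹ 3 + 6q = 4 + (-4)q ⟹ q = 1/10.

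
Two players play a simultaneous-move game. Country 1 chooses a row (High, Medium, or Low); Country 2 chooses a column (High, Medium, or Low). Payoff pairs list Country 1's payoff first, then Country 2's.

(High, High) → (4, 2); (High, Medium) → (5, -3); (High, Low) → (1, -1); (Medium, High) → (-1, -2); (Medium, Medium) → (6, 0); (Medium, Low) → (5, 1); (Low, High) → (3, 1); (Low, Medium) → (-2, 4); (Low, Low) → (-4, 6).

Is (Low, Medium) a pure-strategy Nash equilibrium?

Holding Country 2 at Medium: Country 1 gets -2 from Low but could get 6 by switching to Medium. Country 1 has a profitable deviation.

No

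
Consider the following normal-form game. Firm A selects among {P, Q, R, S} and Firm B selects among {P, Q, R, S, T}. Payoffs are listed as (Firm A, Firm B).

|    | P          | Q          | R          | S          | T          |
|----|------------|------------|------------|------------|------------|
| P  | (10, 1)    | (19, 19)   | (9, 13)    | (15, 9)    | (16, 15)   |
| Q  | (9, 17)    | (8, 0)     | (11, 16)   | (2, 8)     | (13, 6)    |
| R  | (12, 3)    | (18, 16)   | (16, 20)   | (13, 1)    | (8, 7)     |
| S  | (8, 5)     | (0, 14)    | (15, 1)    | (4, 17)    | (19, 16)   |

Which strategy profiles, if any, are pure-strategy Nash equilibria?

(P, Q) and (R, R)

Find each player's best response to every opponent strategy; NE are the intersections.
Firm A's best responses — vs P: R (payoff 12); vs Q: P (payoff 19); vs R: R (payoff 16); vs S: P (payoff 15); vs T: S (payoff 19).
Firm B's best responses — vs P: Q (payoff 19); vs Q: P (payoff 17); vs R: R (payoff 20); vs S: S (payoff 17).
Mutual best responses occur at (P, Q) and (R, R); at each, neither player gains by switching.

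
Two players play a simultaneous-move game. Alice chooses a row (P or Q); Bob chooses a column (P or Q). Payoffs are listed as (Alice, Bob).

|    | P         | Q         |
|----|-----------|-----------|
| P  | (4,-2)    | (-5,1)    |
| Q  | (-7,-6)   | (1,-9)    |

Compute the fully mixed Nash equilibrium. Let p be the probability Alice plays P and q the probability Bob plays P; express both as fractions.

Each player's mixing probability is pinned down by making the *other* player indifferent.
Bob indifferent between P and Q: p·(-2) + (1−p)·(-6) = p·1 + (1−p)·(-9) ⟹ (-6) + 4p = (-9) + 10p ⟹ p = 1/2.
Alice indifferent between P and Q: q·4 + (1−q)·(-5) = q·(-7) + (1−q)·1 ⟹ (-5) + 9q = 1 + (-8)q ⟹ q = 6/17.

p = 1/2, q = 6/17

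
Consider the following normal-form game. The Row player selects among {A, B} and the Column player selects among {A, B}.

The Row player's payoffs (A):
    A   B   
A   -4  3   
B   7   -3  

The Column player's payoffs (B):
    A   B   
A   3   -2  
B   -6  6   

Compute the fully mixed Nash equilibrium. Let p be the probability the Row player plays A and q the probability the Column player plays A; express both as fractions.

p = 12/17, q = 6/17

In a mixed NE each player is indifferent between their pure strategies, so the opponent's mix sets the indifference.
The Column player indifferent between A and B: p·3 + (1−p)·(-6) = p·(-2) + (1−p)·6 ⟹ (-6) + 9p = 6 + (-8)p ⟹ p = 12/17.
The Row player indifferent between A and B: q·(-4) + (1−q)·3 = q·7 + (1−q)·(-3) ⟹ 3 + (-7)q = (-3) + 10q ⟹ q = 6/17.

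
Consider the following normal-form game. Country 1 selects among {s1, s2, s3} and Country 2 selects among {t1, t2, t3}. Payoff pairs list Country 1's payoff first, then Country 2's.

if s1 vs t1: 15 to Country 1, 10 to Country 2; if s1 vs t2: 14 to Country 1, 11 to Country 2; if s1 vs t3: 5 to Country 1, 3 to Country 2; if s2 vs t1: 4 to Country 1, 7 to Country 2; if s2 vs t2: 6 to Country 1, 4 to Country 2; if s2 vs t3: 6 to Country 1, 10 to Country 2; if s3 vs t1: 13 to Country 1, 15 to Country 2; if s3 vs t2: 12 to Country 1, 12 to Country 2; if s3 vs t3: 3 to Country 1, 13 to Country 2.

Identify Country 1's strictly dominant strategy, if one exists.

None

Check whether one of Country 1's strategies beats all alternatives regardless of what the opponent does.
s1 is not dominant: against t3, s2 gives 6 > 5.
s2 is not dominant: against t1, s1 gives 15 > 4.
s3 is not dominant: against t1, s1 gives 15 > 13.
No single strategy is best against every opponent action.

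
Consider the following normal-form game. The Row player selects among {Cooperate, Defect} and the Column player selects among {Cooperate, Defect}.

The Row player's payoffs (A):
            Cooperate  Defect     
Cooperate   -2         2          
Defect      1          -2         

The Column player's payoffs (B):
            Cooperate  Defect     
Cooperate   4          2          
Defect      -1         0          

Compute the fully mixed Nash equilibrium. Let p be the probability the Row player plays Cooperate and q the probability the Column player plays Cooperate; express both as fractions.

In a mixed NE each player is indifferent between their pure strategies, so the opponent's mix sets the indifference.
The Column player indifferent between Cooperate and Defect: p·4 + (1−p)·(-1) = p·2 + (1−p)·0 ⟹ (-1) + 5p = 0 + 2p ⟹ p = 1/3.
The Row player indifferent between Cooperate and Defect: q·(-2) + (1−q)·2 = q·1 + (1−q)·(-2) ⟹ 2 + (-4)q = (-2) + 3q ⟹ q = 4/7.

p = 1/3, q = 4/7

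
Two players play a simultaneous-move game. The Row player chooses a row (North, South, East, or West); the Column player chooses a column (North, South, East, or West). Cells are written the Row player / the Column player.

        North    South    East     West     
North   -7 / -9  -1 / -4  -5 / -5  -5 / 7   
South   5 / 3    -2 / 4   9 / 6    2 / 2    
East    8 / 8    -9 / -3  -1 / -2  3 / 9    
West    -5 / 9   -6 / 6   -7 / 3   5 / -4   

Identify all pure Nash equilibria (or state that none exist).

(South, East)

Check mutual best responses: a cell is a NE iff neither player can gain by unilaterally deviating.
The Row player's best responses — vs North: East (payoff 8); vs South: North (payoff -1); vs East: South (payoff 9); vs West: West (payoff 5).
The Column player's best responses — vs North: West (payoff 7); vs South: East (payoff 6); vs East: West (payoff 9); vs West: North (payoff 9).
The only mutual best response is (South, East); neither player gains by switching there.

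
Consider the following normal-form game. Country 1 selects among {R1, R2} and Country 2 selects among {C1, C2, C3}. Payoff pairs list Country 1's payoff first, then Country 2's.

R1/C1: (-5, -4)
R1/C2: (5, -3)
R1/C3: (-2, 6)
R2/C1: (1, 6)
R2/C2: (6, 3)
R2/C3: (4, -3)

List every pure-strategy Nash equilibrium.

(R2, C1)

Check mutual best responses: a cell is a NE iff neither player can gain by unilaterally deviating.
Country 1's best responses — vs C1: R2 (payoff 1); vs C2: R2 (payoff 6); vs C3: R2 (payoff 4).
Country 2's best responses — vs R1: C3 (payoff 6); vs R2: C1 (payoff 6).
The only mutual best response is (R2, C1); neither player gains by switching there.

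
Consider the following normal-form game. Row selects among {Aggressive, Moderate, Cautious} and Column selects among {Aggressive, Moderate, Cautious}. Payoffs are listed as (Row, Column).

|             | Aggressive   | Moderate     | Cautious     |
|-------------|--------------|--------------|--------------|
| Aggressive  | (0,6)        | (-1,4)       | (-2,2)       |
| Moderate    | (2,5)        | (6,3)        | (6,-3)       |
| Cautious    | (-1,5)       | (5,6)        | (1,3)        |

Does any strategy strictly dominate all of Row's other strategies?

Check whether one of Row's strategies beats all alternatives regardless of what the opponent does.
Moderate strictly dominates: vs Aggressive: 2 > each of {0, -1}; vs Moderate: 6 > each of {-1, 5}; vs Cautious: 6 > each of {-2, 1}.

Moderate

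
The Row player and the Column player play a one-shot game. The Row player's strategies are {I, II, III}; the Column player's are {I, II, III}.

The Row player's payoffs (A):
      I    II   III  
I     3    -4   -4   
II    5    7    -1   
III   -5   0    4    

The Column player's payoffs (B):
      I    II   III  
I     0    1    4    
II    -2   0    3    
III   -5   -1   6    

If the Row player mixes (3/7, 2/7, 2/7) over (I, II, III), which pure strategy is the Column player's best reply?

III

Compute the Column player's expected payoff from each pure strategy against the given mix.
I: (3/7)·0 + (2/7)·(-2) + (2/7)·(-5) = -2
II: (3/7)·1 + (2/7)·0 + (2/7)·(-1) = 1/7
III: (3/7)·4 + (2/7)·3 + (2/7)·6 = 30/7
Highest expected payoff is 30/7, from III.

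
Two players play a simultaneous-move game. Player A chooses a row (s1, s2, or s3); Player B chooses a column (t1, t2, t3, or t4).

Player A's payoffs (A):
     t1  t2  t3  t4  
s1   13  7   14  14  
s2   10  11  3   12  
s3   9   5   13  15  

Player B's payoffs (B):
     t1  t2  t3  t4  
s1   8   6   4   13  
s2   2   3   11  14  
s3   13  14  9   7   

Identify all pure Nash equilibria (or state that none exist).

None

Check mutual best responses: a cell is a NE iff neither player can gain by unilaterally deviating.
Player A's best responses — vs t1: s1 (payoff 13); vs t2: s2 (payoff 11); vs t3: s1 (payoff 14); vs t4: s3 (payoff 15).
Player B's best responses — vs s1: t4 (payoff 13); vs s2: t4 (payoff 14); vs s3: t2 (payoff 14).
No cell has both players best-responding. For instance, Player A's best reply to t3 is s1, but against s1 Player B prefers t4 over t3.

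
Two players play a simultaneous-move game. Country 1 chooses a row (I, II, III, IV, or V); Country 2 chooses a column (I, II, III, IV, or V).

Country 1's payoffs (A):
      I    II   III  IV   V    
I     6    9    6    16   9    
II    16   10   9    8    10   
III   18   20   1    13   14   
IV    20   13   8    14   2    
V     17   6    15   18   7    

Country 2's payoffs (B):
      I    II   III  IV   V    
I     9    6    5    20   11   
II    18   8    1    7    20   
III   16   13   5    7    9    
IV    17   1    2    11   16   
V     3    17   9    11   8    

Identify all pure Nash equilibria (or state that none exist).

(IV, I)

Check mutual best responses: a cell is a NE iff neither player can gain by unilaterally deviating.
Country 1's best responses — vs I: IV (payoff 20); vs II: III (payoff 20); vs III: V (payoff 15); vs IV: V (payoff 18); vs V: III (payoff 14).
Country 2's best responses — vs I: IV (payoff 20); vs II: V (payoff 20); vs III: I (payoff 16); vs IV: I (payoff 17); vs V: II (payoff 17).
The only mutual best response is (IV, I); neither player gains by switching there.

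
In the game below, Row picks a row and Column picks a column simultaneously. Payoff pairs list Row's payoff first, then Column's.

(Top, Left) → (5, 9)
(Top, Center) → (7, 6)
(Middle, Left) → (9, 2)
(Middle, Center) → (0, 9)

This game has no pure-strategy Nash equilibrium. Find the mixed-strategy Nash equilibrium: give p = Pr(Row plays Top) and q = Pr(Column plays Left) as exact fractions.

p = 7/10, q = 7/11

Each player's mixing probability is pinned down by making the *other* player indifferent.
Column indifferent between Left and Center: p·9 + (1−p)·2 = p·6 + (1−p)·9 ⟹ 2 + 7p = 9 + (-3)p ⟹ p = 7/10.
Row indifferent between Top and Middle: q·5 + (1−q)·7 = q·9 + (1−q)·0 ⟹ 7 + (-2)q = 0 + 9q ⟹ q = 7/11.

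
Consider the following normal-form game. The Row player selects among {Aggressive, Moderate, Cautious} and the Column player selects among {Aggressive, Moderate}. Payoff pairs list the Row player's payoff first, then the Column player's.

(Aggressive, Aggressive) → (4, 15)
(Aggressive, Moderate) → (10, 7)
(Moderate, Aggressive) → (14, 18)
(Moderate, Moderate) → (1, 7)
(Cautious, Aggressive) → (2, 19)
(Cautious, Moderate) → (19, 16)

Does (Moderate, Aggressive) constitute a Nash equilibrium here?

Holding the Column player at Aggressive: the Row player gets 14 from Moderate, versus 4 from Aggressive, 2 from Cautious. No profitable deviation for the Row player.
Holding the Row player at Moderate: the Column player gets 18 from Aggressive, versus 7 from Moderate. No profitable deviation for the Column player either.

Yes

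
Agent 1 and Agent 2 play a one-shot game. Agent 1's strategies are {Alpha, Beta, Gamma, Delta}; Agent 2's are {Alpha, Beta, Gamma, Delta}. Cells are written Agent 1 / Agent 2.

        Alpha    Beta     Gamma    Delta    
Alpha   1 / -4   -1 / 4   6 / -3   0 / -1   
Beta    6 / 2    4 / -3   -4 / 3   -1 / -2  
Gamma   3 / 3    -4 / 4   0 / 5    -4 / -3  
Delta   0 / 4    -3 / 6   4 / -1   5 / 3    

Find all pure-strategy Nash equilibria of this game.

Find each player's best response to every opponent strategy; NE are the intersections.
Agent 1's best responses — vs Alpha: Beta (payoff 6); vs Beta: Beta (payoff 4); vs Gamma: Alpha (payoff 6); vs Delta: Delta (payoff 5).
Agent 2's best responses — vs Alpha: Beta (payoff 4); vs Beta: Gamma (payoff 3); vs Gamma: Gamma (payoff 5); vs Delta: Beta (payoff 6).
No cell has both players best-responding. For instance, Agent 1's best reply to Beta is Beta, but against Beta Agent 2 prefers Gamma over Beta.

No pure-strategy Nash equilibrium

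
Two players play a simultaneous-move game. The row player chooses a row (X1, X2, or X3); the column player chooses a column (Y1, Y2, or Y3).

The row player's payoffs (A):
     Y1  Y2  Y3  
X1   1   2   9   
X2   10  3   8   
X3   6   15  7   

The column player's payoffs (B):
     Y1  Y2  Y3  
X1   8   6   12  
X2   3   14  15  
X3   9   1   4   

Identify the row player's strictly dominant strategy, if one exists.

No strictly dominant strategy

Check whether one of the row player's strategies beats all alternatives regardless of what the opponent does.
X1 is not dominant: against Y1, X2 gives 10 > 1.
X2 is not dominant: against Y2, X3 gives 15 > 3.
X3 is not dominant: against Y1, X2 gives 10 > 6.
No single strategy is best against every opponent action.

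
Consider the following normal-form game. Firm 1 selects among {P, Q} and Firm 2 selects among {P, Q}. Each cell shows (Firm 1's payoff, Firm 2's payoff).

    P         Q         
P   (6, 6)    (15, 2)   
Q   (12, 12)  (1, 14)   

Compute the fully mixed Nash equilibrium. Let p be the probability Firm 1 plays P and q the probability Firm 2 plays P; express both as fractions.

In a mixed NE each player is indifferent between their pure strategies, so the opponent's mix sets the indifference.
Firm 2 indifferent between P and Q: p·6 + (1−p)·12 = p·2 + (1−p)·14 ⟹ 12 + (-6)p = 14 + (-12)p ⟹ p = 1/3.
Firm 1 indifferent between P and Q: q·6 + (1−q)·15 = q·12 + (1−q)·1 ⟹ 15 + (-9)q = 1 + 11q ⟹ q = 7/10.

p = 1/3, q = 7/10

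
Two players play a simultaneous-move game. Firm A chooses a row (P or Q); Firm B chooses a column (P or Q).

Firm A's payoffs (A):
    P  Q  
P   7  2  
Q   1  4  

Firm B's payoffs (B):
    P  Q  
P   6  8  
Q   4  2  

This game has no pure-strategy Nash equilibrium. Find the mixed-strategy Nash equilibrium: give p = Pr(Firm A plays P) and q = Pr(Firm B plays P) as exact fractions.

p = 1/2, q = 1/4

In a mixed NE each player is indifferent between their pure strategies, so the opponent's mix sets the indifference.
Firm B indifferent between P and Q: p·6 + (1−p)·4 = p·8 + (1−p)·2 ⟹ 4 + 2p = 2 + 6p ⟹ p = 1/2.
Firm A indifferent between P and Q: q·7 + (1−q)·2 = q·1 + (1−q)·4 ⟹ 2 + 5q = 4 + (-3)q ⟹ q = 1/4.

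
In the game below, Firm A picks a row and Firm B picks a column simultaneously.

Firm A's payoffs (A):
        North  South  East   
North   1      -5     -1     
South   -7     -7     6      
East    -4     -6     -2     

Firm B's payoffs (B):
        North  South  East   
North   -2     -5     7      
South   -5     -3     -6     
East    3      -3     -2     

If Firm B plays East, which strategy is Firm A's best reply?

With Firm B fixed at East, Firm A's payoffs are: North → -1, South → 6, East → -2.
The maximum is 6, achieved by South.

South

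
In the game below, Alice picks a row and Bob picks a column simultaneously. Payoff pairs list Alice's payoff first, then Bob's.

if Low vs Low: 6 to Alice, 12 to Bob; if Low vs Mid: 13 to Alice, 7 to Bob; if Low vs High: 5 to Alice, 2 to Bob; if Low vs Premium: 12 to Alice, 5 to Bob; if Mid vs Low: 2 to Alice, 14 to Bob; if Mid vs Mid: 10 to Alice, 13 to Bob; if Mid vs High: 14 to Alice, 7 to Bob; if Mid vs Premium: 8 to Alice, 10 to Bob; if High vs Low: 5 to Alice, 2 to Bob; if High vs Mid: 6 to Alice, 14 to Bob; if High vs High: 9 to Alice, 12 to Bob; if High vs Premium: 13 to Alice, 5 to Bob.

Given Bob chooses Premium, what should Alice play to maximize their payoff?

High

With Bob fixed at Premium, Alice's payoffs are: Low → 12, Mid → 8, High → 13.
The maximum is 13, achieved by High.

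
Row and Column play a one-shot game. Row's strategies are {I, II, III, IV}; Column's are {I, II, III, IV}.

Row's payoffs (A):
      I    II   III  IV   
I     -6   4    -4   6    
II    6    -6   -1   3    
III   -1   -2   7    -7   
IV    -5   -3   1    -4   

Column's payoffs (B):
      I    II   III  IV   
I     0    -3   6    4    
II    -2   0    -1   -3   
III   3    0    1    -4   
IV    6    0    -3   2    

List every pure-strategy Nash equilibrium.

None

A profile is a Nash equilibrium when each player is best-responding to the other.
Row's best responses — vs I: II (payoff 6); vs II: I (payoff 4); vs III: III (payoff 7); vs IV: I (payoff 6).
Column's best responses — vs I: III (payoff 6); vs II: II (payoff 0); vs III: I (payoff 3); vs IV: I (payoff 6).
No cell has both players best-responding. For instance, Row's best reply to III is III, but against III Column prefers I over III.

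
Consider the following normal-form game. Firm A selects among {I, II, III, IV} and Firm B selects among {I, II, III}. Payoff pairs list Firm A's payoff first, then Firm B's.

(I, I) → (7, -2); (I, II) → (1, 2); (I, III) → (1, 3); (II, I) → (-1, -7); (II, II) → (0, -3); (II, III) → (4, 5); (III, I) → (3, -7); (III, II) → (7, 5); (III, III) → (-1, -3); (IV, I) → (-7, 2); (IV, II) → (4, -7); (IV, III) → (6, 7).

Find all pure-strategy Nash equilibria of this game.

Check mutual best responses: a cell is a NE iff neither player can gain by unilaterally deviating.
Firm A's best responses — vs I: I (payoff 7); vs II: III (payoff 7); vs III: IV (payoff 6).
Firm B's best responses — vs I: III (payoff 3); vs II: III (payoff 5); vs III: II (payoff 5); vs IV: III (payoff 7).
Mutual best responses occur at (III, II) and (IV, III); at each, neither player gains by switching.

(III, II) and (IV, III)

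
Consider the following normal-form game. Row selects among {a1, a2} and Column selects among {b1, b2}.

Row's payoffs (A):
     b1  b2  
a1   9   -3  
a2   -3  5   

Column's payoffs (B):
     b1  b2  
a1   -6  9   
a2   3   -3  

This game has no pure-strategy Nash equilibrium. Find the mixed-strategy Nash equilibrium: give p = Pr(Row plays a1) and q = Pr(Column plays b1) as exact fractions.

p = 2/7, q = 2/5

Each player's mixing probability is pinned down by making the *other* player indifferent.
Column indifferent between b1 and b2: p·(-6) + (1−p)·3 = p·9 + (1−p)·(-3) ⟹ 3 + (-9)p = (-3) + 12p ⟹ p = 2/7.
Row indifferent between a1 and a2: q·9 + (1−q)·(-3) = q·(-3) + (1−q)·5 ⟹ (-3) + 12q = 5 + (-8)q ⟹ q = 2/5.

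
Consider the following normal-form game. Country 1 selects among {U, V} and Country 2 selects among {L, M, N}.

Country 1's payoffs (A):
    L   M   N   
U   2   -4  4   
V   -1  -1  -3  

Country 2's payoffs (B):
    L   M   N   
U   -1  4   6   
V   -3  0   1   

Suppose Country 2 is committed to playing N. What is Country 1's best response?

With Country 2 fixed at N, Country 1's payoffs are: U → 4, V → -3.
The maximum is 4, achieved by U.

U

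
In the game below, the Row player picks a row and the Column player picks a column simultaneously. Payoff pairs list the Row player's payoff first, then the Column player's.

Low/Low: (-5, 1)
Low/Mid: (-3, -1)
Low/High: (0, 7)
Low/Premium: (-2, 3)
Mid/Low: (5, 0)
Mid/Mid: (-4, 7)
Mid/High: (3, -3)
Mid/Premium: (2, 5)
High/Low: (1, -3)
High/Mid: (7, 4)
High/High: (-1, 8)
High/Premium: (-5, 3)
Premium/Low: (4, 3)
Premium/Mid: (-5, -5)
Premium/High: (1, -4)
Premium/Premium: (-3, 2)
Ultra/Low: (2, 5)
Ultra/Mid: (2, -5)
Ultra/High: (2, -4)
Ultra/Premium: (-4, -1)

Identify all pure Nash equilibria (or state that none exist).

There is no pure-strategy Nash equilibrium

Check mutual best responses: a cell is a NE iff neither player can gain by unilaterally deviating.
The Row player's best responses — vs Low: Mid (payoff 5); vs Mid: High (payoff 7); vs High: Mid (payoff 3); vs Premium: Mid (payoff 2).
The Column player's best responses — vs Low: High (payoff 7); vs Mid: Mid (payoff 7); vs High: High (payoff 8); vs Premium: Low (payoff 3); vs Ultra: Low (payoff 5).
No cell has both players best-responding. For instance, the Row player's best reply to Premium is Mid, but against Mid the Column player prefers Mid over Premium.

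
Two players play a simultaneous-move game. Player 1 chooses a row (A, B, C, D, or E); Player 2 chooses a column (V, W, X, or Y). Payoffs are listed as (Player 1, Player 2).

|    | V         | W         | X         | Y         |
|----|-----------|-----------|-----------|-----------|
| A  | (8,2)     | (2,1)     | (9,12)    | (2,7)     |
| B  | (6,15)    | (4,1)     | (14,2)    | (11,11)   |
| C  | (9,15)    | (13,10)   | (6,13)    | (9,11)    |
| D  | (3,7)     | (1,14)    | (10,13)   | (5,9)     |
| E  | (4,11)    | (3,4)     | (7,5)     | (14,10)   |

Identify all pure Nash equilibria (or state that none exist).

(C, V)

Check mutual best responses: a cell is a NE iff neither player can gain by unilaterally deviating.
Player 1's best responses — vs V: C (payoff 9); vs W: C (payoff 13); vs X: B (payoff 14); vs Y: E (payoff 14).
Player 2's best responses — vs A: X (payoff 12); vs B: V (payoff 15); vs C: V (payoff 15); vs D: W (payoff 14); vs E: V (payoff 11).
The only mutual best response is (C, V); neither player gains by switching there.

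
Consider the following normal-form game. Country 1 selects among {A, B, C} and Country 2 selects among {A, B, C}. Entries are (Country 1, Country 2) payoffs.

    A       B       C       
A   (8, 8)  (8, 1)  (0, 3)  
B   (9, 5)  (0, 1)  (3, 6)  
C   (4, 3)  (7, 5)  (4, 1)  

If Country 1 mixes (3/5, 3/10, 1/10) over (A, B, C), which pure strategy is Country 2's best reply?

A

Compute Country 2's expected payoff from each pure strategy against the given mix.
A: (3/5)·8 + (3/10)·5 + (1/10)·3 = 33/5
B: (3/5)·1 + (3/10)·1 + (1/10)·5 = 7/5
C: (3/5)·3 + (3/10)·6 + (1/10)·1 = 37/10
Highest expected payoff is 33/5, from A.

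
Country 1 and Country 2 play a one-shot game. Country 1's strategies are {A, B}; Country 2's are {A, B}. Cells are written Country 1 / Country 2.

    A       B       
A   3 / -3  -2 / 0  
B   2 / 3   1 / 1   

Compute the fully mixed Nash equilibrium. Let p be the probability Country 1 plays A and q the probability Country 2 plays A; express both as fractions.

p = 2/5, q = 3/4

In a mixed NE each player is indifferent between their pure strategies, so the opponent's mix sets the indifference.
Country 2 indifferent between A and B: p·(-3) + (1−p)·3 = p·0 + (1−p)·1 ⟹ 3 + (-6)p = 1 + (-1)p ⟹ p = 2/5.
Country 1 indifferent between A and B: q·3 + (1−q)·(-2) = q·2 + (1−q)·1 ⟹ (-2) + 5q = 1 + 1q ⟹ q = 3/4.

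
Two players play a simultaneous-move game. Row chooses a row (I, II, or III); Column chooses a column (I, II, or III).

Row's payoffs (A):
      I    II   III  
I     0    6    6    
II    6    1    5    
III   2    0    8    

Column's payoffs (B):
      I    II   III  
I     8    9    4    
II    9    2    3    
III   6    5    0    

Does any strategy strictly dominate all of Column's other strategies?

None

Check whether one of Column's strategies beats all alternatives regardless of what the opponent does.
I is not dominant: against I, II gives 9 > 8.
II is not dominant: against II, I gives 9 > 2.
III is not dominant: against I, I gives 8 > 4.
No single strategy is best against every opponent action.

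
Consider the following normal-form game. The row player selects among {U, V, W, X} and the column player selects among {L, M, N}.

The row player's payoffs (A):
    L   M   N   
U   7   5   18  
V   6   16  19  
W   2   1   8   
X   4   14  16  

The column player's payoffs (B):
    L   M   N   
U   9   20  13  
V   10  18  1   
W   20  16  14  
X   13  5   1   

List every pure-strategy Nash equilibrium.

Check mutual best responses: a cell is a NE iff neither player can gain by unilaterally deviating.
The row player's best responses — vs L: U (payoff 7); vs M: V (payoff 16); vs N: V (payoff 19).
The column player's best responses — vs U: M (payoff 20); vs V: M (payoff 18); vs W: L (payoff 20); vs X: L (payoff 13).
The only mutual best response is (V, M); neither player gains by switching there.

(V, M)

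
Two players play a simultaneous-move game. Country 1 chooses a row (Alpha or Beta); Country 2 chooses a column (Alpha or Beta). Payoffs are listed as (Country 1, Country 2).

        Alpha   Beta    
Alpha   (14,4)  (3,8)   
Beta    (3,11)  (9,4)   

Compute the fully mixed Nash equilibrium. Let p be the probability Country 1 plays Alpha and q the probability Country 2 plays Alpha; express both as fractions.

p = 7/11, q = 6/17

Each player's mixing probability is pinned down by making the *other* player indifferent.
Country 2 indifferent between Alpha and Beta: p·4 + (1−p)·11 = p·8 + (1−p)·4 ⟹ 11 + (-7)p = 4 + 4p ⟹ p = 7/11.
Country 1 indifferent between Alpha and Beta: q·14 + (1−q)·3 = q·3 + (1−q)·9 ⟹ 3 + 11q = 9 + (-6)q ⟹ q = 6/17.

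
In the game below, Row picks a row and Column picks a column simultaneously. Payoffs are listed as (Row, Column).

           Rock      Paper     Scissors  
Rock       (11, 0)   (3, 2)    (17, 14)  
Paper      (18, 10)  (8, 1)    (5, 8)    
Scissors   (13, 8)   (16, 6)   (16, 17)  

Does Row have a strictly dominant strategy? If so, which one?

A strategy is strictly dominant if it gives Row a strictly higher payoff than every other strategy, against every choice by the opponent.
Rock is not dominant: against Rock, Paper gives 18 > 11.
Paper is not dominant: against Paper, Scissors gives 16 > 8.
Scissors is not dominant: against Rock, Paper gives 18 > 13.
No single strategy is best against every opponent action.

None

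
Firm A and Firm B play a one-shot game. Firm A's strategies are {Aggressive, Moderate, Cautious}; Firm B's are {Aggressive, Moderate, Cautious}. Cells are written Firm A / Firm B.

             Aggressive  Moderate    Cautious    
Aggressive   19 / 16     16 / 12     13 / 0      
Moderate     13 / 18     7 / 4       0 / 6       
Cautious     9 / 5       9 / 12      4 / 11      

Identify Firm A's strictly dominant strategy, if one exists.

A strategy is strictly dominant if it gives Firm A a strictly higher payoff than every other strategy, against every choice by the opponent.
Aggressive strictly dominates: vs Aggressive: 19 > each of {13, 9}; vs Moderate: 16 > each of {7, 9}; vs Cautious: 13 > each of {0, 4}.

Aggressive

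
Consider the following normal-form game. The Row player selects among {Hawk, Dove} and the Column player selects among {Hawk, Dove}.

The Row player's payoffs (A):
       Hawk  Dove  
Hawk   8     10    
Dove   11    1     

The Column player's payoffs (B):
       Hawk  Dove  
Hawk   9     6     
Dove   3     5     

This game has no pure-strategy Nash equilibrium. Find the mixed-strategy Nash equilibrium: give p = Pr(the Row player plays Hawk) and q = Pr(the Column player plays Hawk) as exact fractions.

Each player's mixing probability is pinned down by making the *other* player indifferent.
The Column player indifferent between Hawk and Dove: p·9 + (1−p)·3 = p·6 + (1−p)·5 ⟹ 3 + 6p = 5 + 1p ⟹ p = 2/5.
The Row player indifferent between Hawk and Dove: q·8 + (1−q)·10 = q·11 + (1−q)·1 ⟹ 10 + (-2)q = 1 + 10q ⟹ q = 3/4.

p = 2/5, q = 3/4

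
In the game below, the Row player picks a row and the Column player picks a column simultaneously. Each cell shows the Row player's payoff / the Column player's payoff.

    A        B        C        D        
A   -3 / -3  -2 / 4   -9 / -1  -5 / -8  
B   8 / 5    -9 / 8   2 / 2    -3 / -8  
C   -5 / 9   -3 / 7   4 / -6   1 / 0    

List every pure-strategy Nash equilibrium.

(A, B)

A profile is a Nash equilibrium when each player is best-responding to the other.
The Row player's best responses — vs A: B (payoff 8); vs B: A (payoff -2); vs C: C (payoff 4); vs D: C (payoff 1).
The Column player's best responses — vs A: B (payoff 4); vs B: B (payoff 8); vs C: A (payoff 9).
The only mutual best response is (A, B); neither player gains by switching there.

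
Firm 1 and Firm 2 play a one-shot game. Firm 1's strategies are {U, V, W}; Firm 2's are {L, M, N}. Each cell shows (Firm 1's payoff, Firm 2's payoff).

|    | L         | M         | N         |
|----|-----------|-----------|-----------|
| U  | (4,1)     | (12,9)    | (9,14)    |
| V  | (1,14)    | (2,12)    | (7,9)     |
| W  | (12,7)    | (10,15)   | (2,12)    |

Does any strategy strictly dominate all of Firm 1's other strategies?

No strictly dominant strategy

Check whether one of Firm 1's strategies beats all alternatives regardless of what the opponent does.
U is not dominant: against L, W gives 12 > 4.
V is not dominant: against L, U gives 4 > 1.
W is not dominant: against M, U gives 12 > 10.
No single strategy is best against every opponent action.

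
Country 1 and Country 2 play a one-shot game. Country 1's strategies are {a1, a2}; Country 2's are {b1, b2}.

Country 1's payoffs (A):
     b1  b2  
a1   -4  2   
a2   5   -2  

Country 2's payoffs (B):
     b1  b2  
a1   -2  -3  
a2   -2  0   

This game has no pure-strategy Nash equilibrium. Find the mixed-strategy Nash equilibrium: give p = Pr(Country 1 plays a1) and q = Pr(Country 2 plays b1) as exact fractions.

p = 2/3, q = 4/13

In a mixed NE each player is indifferent between their pure strategies, so the opponent's mix sets the indifference.
Country 2 indifferent between b1 and b2: p·(-2) + (1−p)·(-2) = p·(-3) + (1−p)·0 ⟹ (-2) + 0p = 0 + (-3)p ⟹ p = 2/3.
Country 1 indifferent between a1 and a2: q·(-4) + (1−q)·2 = q·5 + (1−q)·(-2) ⟹ 2 + (-6)q = (-2) + 7q ⟹ q = 4/13.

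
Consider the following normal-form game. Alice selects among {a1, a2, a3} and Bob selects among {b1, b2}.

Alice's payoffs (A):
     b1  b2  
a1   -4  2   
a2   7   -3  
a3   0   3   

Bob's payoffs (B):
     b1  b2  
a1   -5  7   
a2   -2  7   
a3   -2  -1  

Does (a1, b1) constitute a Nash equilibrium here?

Holding Bob at b1: Alice gets -4 from a1 but could get 7 by switching to a2. Alice has a profitable deviation.

No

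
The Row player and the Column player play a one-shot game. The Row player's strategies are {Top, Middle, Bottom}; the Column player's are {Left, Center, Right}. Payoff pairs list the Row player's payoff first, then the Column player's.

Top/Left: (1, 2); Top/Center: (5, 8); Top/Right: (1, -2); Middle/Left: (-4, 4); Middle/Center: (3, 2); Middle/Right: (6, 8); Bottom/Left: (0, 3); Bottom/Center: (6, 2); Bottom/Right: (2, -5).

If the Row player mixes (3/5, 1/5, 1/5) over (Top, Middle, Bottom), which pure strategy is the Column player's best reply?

Center

The Column player's best reply maximizes expected payoff against the mix.
Left: (3/5)·2 + (1/5)·4 + (1/5)·3 = 13/5
Center: (3/5)·8 + (1/5)·2 + (1/5)·2 = 28/5
Right: (3/5)·(-2) + (1/5)·8 + (1/5)·(-5) = -3/5
Highest expected payoff is 28/5, from Center.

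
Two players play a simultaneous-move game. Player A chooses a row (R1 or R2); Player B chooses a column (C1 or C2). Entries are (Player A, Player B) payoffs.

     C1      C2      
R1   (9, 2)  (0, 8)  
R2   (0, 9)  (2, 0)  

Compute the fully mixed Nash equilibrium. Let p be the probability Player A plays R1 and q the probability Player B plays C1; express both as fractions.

p = 3/5, q = 2/11

In a mixed NE each player is indifferent between their pure strategies, so the opponent's mix sets the indifference.
Player B indifferent between C1 and C2: p·2 + (1−p)·9 = p·8 + (1−p)·0 ⟹ 9 + (-7)p = 0 + 8p ⟹ p = 3/5.
Player A indifferent between R1 and R2: q·9 + (1−q)·0 = q·0 + (1−q)·2 ⟹ 0 + 9q = 2 + (-2)q ⟹ q = 2/11.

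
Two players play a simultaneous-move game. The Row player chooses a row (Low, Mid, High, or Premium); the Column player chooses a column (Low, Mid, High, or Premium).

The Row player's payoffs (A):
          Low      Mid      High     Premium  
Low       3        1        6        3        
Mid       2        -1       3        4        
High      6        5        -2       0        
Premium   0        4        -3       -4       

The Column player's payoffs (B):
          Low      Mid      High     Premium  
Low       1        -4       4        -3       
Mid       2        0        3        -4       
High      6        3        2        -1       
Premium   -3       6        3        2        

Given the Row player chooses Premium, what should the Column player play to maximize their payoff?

Mid

With the Row player fixed at Premium, the Column player's payoffs are: Low → -3, Mid → 6, High → 3, Premium → 2.
The maximum is 6, achieved by Mid.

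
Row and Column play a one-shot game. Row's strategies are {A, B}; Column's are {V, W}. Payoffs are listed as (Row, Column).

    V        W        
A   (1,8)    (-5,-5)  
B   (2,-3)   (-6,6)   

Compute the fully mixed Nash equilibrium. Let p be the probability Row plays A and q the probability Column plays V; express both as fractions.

p = 9/22, q = 1/2

In a mixed NE each player is indifferent between their pure strategies, so the opponent's mix sets the indifference.
Column indifferent between V and W: p·8 + (1−p)·(-3) = p·(-5) + (1−p)·6 ⟹ (-3) + 11p = 6 + (-11)p ⟹ p = 9/22.
Row indifferent between A and B: q·1 + (1−q)·(-5) = q·2 + (1−q)·(-6) ⟹ (-5) + 6q = (-6) + 8q ⟹ q = 1/2.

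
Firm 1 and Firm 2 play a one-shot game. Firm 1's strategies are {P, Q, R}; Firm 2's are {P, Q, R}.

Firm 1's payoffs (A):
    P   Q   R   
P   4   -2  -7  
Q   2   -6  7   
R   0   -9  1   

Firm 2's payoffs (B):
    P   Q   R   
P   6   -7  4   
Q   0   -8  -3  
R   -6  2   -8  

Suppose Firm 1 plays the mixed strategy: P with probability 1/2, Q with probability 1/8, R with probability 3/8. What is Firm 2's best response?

Firm 2's best reply maximizes expected payoff against the mix.
P: (1/2)·6 + (1/8)·0 + (3/8)·(-6) = 3/4
Q: (1/2)·(-7) + (1/8)·(-8) + (3/8)·2 = -15/4
R: (1/2)·4 + (1/8)·(-3) + (3/8)·(-8) = -11/8
Highest expected payoff is 3/4, from P.

P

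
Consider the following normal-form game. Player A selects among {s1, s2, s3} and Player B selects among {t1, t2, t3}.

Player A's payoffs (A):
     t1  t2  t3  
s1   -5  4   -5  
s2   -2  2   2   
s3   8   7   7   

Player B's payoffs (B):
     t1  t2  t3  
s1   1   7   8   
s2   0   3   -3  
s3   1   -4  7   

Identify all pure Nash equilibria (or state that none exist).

(s3, t3)

Check mutual best responses: a cell is a NE iff neither player can gain by unilaterally deviating.
Player A's best responses — vs t1: s3 (payoff 8); vs t2: s3 (payoff 7); vs t3: s3 (payoff 7).
Player B's best responses — vs s1: t3 (payoff 8); vs s2: t2 (payoff 3); vs s3: t3 (payoff 7).
The only mutual best response is (s3, t3); neither player gains by switching there.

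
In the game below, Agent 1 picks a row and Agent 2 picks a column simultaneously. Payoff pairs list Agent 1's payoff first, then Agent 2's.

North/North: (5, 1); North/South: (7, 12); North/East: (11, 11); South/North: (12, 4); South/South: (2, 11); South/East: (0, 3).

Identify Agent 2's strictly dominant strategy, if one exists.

Check whether one of Agent 2's strategies beats all alternatives regardless of what the opponent does.
South strictly dominates: vs North: 12 > each of {1, 11}; vs South: 11 > each of {4, 3}.

South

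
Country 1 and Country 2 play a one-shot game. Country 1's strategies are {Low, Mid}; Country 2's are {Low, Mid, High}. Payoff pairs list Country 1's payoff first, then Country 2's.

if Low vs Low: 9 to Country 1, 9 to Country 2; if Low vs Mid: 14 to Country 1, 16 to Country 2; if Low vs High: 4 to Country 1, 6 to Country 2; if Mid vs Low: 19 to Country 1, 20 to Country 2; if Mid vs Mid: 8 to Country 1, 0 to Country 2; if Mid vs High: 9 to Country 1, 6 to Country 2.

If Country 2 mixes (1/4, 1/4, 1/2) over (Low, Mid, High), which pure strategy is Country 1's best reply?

Country 1's best reply maximizes expected payoff against the mix.
Low: (1/4)·9 + (1/4)·14 + (1/2)·4 = 31/4
Mid: (1/4)·19 + (1/4)·8 + (1/2)·9 = 45/4
Highest expected payoff is 45/4, from Mid.

Mid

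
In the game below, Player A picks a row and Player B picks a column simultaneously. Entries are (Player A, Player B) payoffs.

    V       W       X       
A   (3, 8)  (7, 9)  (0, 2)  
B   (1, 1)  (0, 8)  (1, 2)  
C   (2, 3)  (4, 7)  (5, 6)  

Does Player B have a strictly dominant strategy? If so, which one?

W

A strategy is strictly dominant if it gives Player B a strictly higher payoff than every other strategy, against every choice by the opponent.
W strictly dominates: vs A: 9 > each of {8, 2}; vs B: 8 > each of {1, 2}; vs C: 7 > each of {3, 6}.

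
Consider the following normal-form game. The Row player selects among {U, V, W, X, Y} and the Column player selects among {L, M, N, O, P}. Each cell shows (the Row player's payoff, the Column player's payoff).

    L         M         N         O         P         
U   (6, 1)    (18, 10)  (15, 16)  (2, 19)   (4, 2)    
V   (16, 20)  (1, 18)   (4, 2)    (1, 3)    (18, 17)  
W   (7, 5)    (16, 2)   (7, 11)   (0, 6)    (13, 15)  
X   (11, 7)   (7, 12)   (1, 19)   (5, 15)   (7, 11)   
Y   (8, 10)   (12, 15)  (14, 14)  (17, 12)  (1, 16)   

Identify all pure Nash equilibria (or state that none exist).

A profile is a Nash equilibrium when each player is best-responding to the other.
The Row player's best responses — vs L: V (payoff 16); vs M: U (payoff 18); vs N: U (payoff 15); vs O: Y (payoff 17); vs P: V (payoff 18).
The Column player's best responses — vs U: O (payoff 19); vs V: L (payoff 20); vs W: P (payoff 15); vs X: N (payoff 19); vs Y: P (payoff 16).
The only mutual best response is (V, L); neither player gains by switching there.

(V, L)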